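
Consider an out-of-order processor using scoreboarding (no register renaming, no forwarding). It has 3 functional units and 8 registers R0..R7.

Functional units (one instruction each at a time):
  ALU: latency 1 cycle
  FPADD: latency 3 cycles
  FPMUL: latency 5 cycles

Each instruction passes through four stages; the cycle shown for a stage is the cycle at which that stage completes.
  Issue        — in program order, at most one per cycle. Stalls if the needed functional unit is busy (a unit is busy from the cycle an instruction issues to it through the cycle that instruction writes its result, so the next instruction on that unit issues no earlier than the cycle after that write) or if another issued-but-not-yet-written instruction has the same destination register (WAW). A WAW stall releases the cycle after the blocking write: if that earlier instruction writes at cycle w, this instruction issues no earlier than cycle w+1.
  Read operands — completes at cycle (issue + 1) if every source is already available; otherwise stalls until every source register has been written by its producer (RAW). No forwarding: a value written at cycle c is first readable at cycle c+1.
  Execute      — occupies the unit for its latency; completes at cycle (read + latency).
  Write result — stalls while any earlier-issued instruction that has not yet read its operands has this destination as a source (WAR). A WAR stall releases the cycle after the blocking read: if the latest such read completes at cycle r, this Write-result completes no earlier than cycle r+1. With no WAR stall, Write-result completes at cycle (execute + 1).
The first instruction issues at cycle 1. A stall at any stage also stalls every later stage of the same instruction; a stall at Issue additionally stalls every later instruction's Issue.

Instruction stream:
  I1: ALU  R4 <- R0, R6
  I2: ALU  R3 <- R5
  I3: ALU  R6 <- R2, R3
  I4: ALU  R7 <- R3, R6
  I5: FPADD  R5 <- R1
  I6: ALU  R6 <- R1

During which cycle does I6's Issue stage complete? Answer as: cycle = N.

  I1 | 1 | 2 | 3 | 4
  I2 | 5 | 6 | 7 | 8   struct: ALU busy until I1 writes@4
  I3 | 9 | 10 | 11 | 12   struct: ALU busy until I2 writes@8
  I4 | 13 | 14 | 15 | 16   struct: ALU busy until I3 writes@12
  I5 | 14 | 15 | 18 | 19
  I6 | 17 | 18 | 19 | 20   struct: ALU busy until I4 writes@16

cycle = 17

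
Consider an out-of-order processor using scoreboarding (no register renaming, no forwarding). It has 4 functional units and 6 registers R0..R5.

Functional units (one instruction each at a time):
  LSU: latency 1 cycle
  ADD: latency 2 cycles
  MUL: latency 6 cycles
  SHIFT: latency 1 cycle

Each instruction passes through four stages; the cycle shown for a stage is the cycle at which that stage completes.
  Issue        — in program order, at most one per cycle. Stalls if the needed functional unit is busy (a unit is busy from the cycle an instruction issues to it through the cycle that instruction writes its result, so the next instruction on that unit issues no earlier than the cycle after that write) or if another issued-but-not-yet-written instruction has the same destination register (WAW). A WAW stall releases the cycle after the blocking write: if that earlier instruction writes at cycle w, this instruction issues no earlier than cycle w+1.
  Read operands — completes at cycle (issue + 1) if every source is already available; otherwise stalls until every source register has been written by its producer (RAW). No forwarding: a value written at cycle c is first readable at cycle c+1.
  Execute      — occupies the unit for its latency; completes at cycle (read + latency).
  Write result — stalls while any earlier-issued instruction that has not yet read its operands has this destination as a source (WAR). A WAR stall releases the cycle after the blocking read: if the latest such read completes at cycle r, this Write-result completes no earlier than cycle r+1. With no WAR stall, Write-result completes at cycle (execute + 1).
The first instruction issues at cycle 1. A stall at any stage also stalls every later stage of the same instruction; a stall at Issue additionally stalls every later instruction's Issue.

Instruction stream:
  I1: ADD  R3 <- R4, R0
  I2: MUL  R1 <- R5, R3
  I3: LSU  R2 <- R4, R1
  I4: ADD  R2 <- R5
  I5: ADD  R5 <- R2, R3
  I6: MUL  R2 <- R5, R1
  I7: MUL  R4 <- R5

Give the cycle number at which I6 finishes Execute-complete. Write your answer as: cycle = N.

cycle = 33

c1: I1→ADD
c2: I1 RO | I2→MUL
c3: I3→LSU
c4: I1 EX
c5: I1 WR R3
c6: I2 RO
c12: I2 EX
c13: I2 WR R1
c14: I3 RO
c15: I3 EX
c16: I3 WR R2
c17: I4→ADD
c18: I4 RO
c20: I4 EX
c21: I4 WR R2
c22: I5→ADD
c23: I5 RO | I6→MUL
c25: I5 EX
c26: I5 WR R5
c27: I6 RO
c33: I6 EX
c34: I6 WR R2
c35: I7→MUL
c36: I7 RO
c42: I7 EX
c43: I7 WR R4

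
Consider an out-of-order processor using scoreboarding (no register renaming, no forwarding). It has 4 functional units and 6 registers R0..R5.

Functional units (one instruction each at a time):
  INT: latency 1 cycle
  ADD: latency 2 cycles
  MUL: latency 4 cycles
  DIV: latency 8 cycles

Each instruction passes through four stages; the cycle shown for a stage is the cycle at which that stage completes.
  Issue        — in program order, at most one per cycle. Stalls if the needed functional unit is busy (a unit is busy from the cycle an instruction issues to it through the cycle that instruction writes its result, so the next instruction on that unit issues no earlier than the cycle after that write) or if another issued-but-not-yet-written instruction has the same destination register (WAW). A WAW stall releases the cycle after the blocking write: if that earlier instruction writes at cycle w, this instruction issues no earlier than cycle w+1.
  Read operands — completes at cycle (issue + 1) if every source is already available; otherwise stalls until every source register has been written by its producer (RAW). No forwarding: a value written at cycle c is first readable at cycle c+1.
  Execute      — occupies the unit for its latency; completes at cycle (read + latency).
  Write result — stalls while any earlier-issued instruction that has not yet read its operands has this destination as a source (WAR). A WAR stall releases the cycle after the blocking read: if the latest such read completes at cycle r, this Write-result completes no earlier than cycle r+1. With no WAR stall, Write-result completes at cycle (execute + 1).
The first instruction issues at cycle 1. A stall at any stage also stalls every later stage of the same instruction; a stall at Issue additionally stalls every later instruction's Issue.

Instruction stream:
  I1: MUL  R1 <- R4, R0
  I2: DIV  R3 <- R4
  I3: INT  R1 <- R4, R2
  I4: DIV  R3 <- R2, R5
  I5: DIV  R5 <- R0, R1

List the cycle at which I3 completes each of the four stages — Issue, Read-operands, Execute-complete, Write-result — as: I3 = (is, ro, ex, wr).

I1  is:1  ro:2  ex:6  wr:7
I2  is:2  ro:3  ex:11  wr:12
I3  is:8  ro:9  ex:10  wr:11  — WAW R1: wait I1 write@7
I4  is:13  ro:14  ex:22  wr:23  — struct: DIV busy until I2 writes@12
I5  is:24  ro:25  ex:33  wr:34  — struct: DIV busy until I4 writes@23

I3 = (8, 9, 10, 11)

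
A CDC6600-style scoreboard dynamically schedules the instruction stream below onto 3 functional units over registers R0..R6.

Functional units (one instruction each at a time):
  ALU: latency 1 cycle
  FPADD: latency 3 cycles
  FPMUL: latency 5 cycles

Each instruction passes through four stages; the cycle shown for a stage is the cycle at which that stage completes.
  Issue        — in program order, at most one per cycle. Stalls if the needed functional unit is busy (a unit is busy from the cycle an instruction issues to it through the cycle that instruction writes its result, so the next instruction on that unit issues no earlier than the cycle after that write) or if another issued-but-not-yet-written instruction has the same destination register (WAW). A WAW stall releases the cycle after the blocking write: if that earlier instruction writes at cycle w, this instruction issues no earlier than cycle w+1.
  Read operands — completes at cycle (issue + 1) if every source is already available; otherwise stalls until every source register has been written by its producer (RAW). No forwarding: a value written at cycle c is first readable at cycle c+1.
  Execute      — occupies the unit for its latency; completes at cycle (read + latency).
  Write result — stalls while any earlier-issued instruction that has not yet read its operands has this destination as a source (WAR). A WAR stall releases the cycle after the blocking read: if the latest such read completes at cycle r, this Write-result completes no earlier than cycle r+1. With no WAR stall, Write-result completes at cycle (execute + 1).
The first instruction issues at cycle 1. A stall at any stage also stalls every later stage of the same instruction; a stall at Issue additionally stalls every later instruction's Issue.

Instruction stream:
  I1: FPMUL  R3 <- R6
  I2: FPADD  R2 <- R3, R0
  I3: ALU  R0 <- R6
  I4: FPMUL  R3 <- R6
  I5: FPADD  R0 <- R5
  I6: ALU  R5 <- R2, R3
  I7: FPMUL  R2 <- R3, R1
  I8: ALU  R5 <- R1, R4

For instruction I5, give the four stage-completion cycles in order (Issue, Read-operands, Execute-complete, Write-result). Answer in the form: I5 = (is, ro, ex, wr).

I5 = (14, 15, 18, 19)

[I1] 1/2/7/8
[I2] 2/9/12/13  (RAW R3: wait I1 write@8)
[I3] 3/4/5/10  (WAR R0: wait I2 read@9)
[I4] 9/10/15/16  (struct: FPMUL busy until I1 writes@8)
[I5] 14/15/18/19  (struct: FPADD busy until I2 writes@13)
[I6] 15/17/18/19  (RAW R3: wait I4 write@16)
[I7] 17/18/23/24  (struct: FPMUL busy until I4 writes@16)
[I8] 20/21/22/23  (struct: ALU busy until I6 writes@19)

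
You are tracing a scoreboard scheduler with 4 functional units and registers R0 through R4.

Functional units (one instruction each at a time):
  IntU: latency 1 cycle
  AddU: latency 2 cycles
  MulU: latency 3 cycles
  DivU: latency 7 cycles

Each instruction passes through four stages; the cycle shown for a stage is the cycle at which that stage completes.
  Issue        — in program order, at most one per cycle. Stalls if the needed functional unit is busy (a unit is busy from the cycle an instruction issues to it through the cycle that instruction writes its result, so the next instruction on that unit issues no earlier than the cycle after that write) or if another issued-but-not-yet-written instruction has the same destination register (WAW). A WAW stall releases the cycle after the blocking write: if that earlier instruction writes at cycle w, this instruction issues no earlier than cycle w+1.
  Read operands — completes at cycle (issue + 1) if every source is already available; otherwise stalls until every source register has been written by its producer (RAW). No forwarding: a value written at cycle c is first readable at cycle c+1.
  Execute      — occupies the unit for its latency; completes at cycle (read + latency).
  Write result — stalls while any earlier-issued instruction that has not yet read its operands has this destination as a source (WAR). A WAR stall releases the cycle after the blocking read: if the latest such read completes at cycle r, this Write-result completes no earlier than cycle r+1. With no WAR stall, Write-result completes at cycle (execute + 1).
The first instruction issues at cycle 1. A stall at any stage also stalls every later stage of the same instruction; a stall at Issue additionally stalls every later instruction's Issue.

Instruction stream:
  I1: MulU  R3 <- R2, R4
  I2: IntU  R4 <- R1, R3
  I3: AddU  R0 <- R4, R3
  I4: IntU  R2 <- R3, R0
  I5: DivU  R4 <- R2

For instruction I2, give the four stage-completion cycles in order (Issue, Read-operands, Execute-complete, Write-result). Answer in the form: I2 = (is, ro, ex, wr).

I2 = (2, 7, 8, 9)

cycle 1: I1→MulU
cycle 2: I1 RO · I2→IntU
cycle 3: I3→AddU
cycle 5: I1 EX
cycle 6: I1 WR R3
cycle 7: I2 RO
cycle 8: I2 EX
cycle 9: I2 WR R4
cycle 10: I3 RO · I4→IntU
cycle 11: I5→DivU
cycle 12: I3 EX
cycle 13: I3 WR R0
cycle 14: I4 RO
cycle 15: I4 EX
cycle 16: I4 WR R2
cycle 17: I5 RO
cycle 24: I5 EX
cycle 25: I5 WR R4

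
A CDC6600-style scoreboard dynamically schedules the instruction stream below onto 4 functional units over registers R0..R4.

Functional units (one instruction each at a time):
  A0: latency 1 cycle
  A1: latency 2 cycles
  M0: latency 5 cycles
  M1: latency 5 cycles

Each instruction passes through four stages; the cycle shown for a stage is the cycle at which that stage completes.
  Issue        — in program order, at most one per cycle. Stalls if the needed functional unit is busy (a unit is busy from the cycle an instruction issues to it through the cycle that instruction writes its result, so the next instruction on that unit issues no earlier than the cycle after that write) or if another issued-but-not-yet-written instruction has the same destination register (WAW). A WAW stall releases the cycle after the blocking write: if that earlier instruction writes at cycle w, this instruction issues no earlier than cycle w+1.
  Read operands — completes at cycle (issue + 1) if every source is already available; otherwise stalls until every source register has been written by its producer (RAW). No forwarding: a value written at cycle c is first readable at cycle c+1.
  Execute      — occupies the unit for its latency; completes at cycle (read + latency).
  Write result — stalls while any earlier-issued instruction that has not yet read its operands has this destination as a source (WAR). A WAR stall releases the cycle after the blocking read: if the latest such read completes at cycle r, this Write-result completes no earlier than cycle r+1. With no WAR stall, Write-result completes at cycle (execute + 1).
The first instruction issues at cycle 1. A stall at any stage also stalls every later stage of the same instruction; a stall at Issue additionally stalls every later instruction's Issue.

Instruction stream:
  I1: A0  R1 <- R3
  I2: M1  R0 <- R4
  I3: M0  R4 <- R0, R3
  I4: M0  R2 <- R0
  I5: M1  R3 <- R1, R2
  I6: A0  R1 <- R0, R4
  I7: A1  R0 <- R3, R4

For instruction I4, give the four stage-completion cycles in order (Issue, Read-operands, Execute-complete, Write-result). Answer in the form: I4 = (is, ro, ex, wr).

I1  is:1  ro:2  ex:3  wr:4
I2  is:2  ro:3  ex:8  wr:9
I3  is:3  ro:10  ex:15  wr:16  — RAW R0: wait I2 write@9
I4  is:17  ro:18  ex:23  wr:24  — struct: M0 busy until I3 writes@16
I5  is:18  ro:25  ex:30  wr:31  — RAW R2: wait I4 write@24
I6  is:19  ro:20  ex:21  wr:26  — WAR R1: wait I5 read@25
I7  is:20  ro:32  ex:34  wr:35  — RAW R3: wait I5 write@31

I4 = (17, 18, 23, 24)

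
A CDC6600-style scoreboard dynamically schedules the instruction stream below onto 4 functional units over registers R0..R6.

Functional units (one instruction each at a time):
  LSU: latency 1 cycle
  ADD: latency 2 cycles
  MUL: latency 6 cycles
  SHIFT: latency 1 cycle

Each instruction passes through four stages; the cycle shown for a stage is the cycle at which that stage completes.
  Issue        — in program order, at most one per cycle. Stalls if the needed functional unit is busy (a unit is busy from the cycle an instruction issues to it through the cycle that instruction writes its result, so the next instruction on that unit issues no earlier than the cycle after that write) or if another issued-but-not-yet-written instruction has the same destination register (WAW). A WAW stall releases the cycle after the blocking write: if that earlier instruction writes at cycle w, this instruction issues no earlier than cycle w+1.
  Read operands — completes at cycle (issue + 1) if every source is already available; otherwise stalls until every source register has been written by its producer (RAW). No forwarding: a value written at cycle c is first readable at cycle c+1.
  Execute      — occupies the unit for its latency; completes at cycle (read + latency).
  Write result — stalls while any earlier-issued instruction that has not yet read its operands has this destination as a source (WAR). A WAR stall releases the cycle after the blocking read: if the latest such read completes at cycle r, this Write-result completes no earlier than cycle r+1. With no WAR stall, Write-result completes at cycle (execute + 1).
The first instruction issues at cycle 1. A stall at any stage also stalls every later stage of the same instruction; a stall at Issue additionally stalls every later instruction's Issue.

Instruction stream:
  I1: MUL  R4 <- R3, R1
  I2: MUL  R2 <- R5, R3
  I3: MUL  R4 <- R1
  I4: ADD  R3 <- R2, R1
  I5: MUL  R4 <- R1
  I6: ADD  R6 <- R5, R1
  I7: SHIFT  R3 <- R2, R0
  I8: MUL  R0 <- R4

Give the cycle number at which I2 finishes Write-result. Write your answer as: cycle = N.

1) issue 1, read 2, done 8, write 9
2) issue 10, read 11, done 17, write 18  <struct: MUL busy until I1 writes@9>
3) issue 19, read 20, done 26, write 27  <struct: MUL busy until I2 writes@18>
4) issue 20, read 21, done 23, write 24
5) issue 28, read 29, done 35, write 36  <struct: MUL busy until I3 writes@27>
6) issue 29, read 30, done 32, write 33
7) issue 30, read 31, done 32, write 33
8) issue 37, read 38, done 44, write 45  <struct: MUL busy until I5 writes@36>

cycle = 18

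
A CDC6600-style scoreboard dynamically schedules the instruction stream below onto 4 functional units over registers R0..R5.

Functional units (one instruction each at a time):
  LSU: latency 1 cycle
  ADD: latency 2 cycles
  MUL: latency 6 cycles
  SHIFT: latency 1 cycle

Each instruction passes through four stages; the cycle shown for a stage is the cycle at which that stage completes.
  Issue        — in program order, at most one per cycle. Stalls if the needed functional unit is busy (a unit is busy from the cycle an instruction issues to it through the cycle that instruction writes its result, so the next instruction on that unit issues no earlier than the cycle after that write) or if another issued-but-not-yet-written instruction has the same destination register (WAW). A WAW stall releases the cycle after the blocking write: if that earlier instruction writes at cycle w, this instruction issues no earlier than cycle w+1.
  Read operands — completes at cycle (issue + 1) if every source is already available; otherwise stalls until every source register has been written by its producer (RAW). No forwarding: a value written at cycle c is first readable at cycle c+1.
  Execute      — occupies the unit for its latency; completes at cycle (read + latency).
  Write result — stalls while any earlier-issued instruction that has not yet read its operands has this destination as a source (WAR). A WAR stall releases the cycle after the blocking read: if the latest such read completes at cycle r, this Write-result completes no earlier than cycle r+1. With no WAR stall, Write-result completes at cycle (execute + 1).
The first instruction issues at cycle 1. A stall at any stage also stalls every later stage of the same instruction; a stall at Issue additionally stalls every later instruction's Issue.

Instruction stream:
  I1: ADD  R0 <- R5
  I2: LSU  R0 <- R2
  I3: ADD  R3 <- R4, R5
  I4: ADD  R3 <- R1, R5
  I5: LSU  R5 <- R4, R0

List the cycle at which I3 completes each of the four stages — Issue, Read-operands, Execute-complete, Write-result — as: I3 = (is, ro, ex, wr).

1) issue 1, read 2, done 4, write 5
2) issue 6, read 7, done 8, write 9  <WAW R0: wait I1 write@5>
3) issue 7, read 8, done 10, write 11
4) issue 12, read 13, done 15, write 16  <struct: ADD busy until I3 writes@11>
5) issue 13, read 14, done 15, write 16

I3 = (7, 8, 10, 11)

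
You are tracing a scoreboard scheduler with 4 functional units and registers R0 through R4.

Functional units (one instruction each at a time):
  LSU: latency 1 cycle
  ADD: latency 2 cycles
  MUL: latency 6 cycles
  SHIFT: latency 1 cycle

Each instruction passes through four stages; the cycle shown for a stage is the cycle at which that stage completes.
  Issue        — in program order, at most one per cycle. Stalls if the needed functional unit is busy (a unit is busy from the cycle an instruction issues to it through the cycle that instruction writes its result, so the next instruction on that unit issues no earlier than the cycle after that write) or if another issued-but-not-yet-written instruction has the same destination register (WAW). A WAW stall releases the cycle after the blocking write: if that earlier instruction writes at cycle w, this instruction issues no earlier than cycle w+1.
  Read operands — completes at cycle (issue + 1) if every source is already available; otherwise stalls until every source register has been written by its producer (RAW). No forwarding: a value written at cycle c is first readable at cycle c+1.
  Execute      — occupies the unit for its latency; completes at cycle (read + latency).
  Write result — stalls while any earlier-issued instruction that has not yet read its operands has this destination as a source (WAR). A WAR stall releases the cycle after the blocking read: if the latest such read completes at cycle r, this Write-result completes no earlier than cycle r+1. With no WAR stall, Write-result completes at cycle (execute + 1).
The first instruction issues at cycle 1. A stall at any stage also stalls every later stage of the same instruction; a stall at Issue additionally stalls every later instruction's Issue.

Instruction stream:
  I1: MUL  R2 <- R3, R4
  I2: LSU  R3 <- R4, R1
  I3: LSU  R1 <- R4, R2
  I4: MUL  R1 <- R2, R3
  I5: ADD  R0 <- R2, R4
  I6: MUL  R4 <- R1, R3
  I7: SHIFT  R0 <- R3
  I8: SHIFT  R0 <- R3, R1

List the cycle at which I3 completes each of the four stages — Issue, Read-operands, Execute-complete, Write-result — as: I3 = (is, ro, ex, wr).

c1: I1→MUL
c2: I1 RO | I2→LSU
c3: I2 RO
c4: I2 EX
c5: I2 WR R3
c6: I3→LSU
c8: I1 EX
c9: I1 WR R2
c10: I3 RO
c11: I3 EX
c12: I3 WR R1
c13: I4→MUL
c14: I4 RO | I5→ADD
c15: I5 RO
c17: I5 EX
c18: I5 WR R0
c20: I4 EX
c21: I4 WR R1
c22: I6→MUL
c23: I6 RO | I7→SHIFT
c24: I7 RO
c25: I7 EX
c26: I7 WR R0
c27: I8→SHIFT
c28: I8 RO
c29: I6 EX | I8 EX
c30: I6 WR R4 | I8 WR R0

I3 = (6, 10, 11, 12)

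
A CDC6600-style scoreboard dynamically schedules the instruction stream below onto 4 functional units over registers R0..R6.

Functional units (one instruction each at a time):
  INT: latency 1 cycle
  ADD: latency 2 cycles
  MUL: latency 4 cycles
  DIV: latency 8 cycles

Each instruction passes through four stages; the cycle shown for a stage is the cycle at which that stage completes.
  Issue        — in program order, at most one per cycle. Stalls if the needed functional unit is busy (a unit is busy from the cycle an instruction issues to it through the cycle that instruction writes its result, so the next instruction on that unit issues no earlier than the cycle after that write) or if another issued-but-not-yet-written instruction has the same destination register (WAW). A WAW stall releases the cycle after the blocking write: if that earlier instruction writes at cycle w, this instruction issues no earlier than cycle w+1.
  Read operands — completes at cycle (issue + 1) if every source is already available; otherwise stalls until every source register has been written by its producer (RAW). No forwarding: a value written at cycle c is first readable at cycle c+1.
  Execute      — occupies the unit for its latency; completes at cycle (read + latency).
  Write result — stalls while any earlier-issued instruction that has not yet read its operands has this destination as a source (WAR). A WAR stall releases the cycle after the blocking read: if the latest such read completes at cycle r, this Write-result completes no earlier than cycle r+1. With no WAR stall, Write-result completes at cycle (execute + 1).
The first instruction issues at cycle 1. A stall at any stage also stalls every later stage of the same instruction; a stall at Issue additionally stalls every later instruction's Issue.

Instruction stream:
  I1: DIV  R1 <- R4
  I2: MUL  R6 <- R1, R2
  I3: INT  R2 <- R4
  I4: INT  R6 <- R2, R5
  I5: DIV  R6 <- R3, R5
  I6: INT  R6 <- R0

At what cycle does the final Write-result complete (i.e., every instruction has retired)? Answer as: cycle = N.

  I1 | 1 | 2 | 10 | 11
  I2 | 2 | 12 | 16 | 17   RAW R1: wait I1 write@11
  I3 | 3 | 4 | 5 | 13   WAR R2: wait I2 read@12
  I4 | 18 | 19 | 20 | 21   WAW R6: wait I2 write@17
  I5 | 22 | 23 | 31 | 32   WAW R6: wait I4 write@21
  I6 | 33 | 34 | 35 | 36   WAW R6: wait I5 write@32

cycle = 36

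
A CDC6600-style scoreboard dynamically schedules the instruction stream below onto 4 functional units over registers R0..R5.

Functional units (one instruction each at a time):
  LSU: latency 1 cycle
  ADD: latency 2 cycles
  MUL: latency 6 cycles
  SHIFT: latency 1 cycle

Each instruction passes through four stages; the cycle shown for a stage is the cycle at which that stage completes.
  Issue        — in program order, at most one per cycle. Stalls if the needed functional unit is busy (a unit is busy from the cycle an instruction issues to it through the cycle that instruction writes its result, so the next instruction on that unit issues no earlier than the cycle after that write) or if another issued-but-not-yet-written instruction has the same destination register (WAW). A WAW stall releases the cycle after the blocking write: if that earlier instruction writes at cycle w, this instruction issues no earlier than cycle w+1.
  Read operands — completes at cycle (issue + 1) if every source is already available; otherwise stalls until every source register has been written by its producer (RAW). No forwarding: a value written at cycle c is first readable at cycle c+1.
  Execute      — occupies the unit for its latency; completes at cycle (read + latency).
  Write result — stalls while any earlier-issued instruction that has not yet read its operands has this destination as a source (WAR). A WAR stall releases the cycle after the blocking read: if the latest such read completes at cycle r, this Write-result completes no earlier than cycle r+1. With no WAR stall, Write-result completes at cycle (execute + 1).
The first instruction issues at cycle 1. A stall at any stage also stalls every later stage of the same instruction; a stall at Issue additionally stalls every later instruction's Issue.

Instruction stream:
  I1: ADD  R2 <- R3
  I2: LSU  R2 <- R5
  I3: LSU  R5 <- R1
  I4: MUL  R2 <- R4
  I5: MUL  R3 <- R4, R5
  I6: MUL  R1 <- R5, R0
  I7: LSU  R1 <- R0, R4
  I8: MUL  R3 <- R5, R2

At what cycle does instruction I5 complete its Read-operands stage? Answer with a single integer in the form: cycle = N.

cycle 1: I1 issues→ADD
cycle 2: I1 reads
cycle 4: I1 exec-done
cycle 5: I1 writes R2
cycle 6: I2 issues→LSU
cycle 7: I2 reads
cycle 8: I2 exec-done
cycle 9: I2 writes R2
cycle 10: I3 issues→LSU
cycle 11: I3 reads, I4 issues→MUL
cycle 12: I3 exec-done, I4 reads
cycle 13: I3 writes R5
cycle 18: I4 exec-done
cycle 19: I4 writes R2
cycle 20: I5 issues→MUL
cycle 21: I5 reads
cycle 27: I5 exec-done
cycle 28: I5 writes R3
cycle 29: I6 issues→MUL
cycle 30: I6 reads
cycle 36: I6 exec-done
cycle 37: I6 writes R1
cycle 38: I7 issues→LSU
cycle 39: I7 reads, I8 issues→MUL
cycle 40: I7 exec-done, I8 reads
cycle 41: I7 writes R1
cycle 46: I8 exec-done
cycle 47: I8 writes R3

cycle = 21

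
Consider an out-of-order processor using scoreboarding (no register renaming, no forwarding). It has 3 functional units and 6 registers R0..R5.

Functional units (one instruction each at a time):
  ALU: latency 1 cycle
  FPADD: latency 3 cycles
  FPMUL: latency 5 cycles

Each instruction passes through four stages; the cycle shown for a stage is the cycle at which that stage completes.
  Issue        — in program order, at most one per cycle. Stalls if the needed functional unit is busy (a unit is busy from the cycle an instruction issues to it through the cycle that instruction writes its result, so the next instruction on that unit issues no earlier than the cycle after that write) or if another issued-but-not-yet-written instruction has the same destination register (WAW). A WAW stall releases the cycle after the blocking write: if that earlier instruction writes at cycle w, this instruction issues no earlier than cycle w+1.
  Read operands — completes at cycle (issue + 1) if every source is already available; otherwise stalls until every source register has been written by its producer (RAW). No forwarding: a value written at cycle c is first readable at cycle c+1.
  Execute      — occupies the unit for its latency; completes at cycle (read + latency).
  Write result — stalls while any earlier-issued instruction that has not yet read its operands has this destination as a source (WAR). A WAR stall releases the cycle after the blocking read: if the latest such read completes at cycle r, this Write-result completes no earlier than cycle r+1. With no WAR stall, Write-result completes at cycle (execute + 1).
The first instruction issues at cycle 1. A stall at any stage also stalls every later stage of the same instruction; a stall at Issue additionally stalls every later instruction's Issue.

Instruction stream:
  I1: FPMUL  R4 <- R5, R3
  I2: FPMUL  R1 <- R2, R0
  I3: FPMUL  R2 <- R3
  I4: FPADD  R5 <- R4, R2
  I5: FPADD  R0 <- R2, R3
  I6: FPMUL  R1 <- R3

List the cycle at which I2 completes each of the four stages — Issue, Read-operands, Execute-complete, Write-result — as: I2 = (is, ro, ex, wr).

I2 = (9, 10, 15, 16)

I1  is:1  ro:2  ex:7  wr:8
I2  is:9  ro:10  ex:15  wr:16  — struct: FPMUL busy until I1 writes@8
I3  is:17  ro:18  ex:23  wr:24  — struct: FPMUL busy until I2 writes@16
I4  is:18  ro:25  ex:28  wr:29  — RAW R2: wait I3 write@24
I5  is:30  ro:31  ex:34  wr:35  — struct: FPADD busy until I4 writes@29
I6  is:31  ro:32  ex:37  wr:38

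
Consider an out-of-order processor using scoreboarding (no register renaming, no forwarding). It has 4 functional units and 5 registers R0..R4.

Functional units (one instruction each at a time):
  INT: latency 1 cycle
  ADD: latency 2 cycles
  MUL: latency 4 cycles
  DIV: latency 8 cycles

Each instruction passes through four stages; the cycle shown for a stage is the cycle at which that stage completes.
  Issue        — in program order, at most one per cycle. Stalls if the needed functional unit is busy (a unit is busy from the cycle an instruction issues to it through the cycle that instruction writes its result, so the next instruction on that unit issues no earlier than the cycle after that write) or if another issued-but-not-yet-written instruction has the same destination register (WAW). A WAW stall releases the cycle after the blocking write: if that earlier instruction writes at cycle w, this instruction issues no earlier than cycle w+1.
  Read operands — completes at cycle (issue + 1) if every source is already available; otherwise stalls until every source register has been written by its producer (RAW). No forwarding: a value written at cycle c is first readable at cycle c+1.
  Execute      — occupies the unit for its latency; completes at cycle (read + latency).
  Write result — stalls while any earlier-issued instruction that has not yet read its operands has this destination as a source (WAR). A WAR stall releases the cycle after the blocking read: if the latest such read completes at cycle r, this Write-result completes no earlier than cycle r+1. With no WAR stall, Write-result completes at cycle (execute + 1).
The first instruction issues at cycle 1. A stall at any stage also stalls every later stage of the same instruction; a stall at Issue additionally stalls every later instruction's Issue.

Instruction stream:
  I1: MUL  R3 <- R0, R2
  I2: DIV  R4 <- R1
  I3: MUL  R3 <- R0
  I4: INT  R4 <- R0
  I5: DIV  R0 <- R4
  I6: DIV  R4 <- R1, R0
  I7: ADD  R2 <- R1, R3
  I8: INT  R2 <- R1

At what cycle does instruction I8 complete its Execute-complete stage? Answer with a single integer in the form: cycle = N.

cycle = 35

[1] issue I1 (MUL)
[2] I1 read-ops | issue I2 (DIV)
[3] I2 read-ops
[6] I1 finished on MUL
[7] I1→R3
[8] issue I3 (MUL)
[9] I3 read-ops
[11] I2 finished on DIV
[12] I2→R4
[13] I3 finished on MUL | issue I4 (INT)
[14] I3→R3 | I4 read-ops | issue I5 (DIV)
[15] I4 finished on INT
[16] I4→R4
[17] I5 read-ops
[25] I5 finished on DIV
[26] I5→R0
[27] issue I6 (DIV)
[28] I6 read-ops | issue I7 (ADD)
[29] I7 read-ops
[31] I7 finished on ADD
[32] I7→R2
[33] issue I8 (INT)
[34] I8 read-ops
[35] I8 finished on INT
[36] I6 finished on DIV | I8→R2
[37] I6→R4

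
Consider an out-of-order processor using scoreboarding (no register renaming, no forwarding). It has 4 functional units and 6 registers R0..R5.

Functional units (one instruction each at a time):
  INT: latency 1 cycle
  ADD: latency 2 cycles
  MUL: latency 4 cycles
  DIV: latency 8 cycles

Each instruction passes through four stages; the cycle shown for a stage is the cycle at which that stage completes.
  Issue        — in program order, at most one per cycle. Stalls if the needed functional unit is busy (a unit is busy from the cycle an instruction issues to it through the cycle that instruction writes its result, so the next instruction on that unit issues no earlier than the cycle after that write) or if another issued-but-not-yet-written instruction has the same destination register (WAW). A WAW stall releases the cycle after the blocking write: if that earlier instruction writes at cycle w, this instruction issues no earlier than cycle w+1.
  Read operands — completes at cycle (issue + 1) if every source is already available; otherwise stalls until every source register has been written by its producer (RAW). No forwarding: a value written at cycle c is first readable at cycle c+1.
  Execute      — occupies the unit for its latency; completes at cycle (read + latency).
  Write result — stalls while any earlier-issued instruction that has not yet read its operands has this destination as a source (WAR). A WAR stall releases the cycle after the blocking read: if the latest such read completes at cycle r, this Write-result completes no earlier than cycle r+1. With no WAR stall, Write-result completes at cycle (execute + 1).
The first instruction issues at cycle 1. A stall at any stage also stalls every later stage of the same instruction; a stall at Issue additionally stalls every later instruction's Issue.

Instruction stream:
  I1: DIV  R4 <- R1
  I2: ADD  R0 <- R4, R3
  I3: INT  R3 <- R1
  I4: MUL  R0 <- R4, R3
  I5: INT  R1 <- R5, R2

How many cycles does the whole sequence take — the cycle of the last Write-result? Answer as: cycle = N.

[1] I1 issues→DIV
[2] I1 reads | I2 issues→ADD
[3] I3 issues→INT
[4] I3 reads
[5] I3 exec-done
[10] I1 exec-done
[11] I1 writes R4
[12] I2 reads
[13] I3 writes R3
[14] I2 exec-done
[15] I2 writes R0
[16] I4 issues→MUL
[17] I4 reads | I5 issues→INT
[18] I5 reads
[19] I5 exec-done
[20] I5 writes R1
[21] I4 exec-done
[22] I4 writes R0

cycle = 22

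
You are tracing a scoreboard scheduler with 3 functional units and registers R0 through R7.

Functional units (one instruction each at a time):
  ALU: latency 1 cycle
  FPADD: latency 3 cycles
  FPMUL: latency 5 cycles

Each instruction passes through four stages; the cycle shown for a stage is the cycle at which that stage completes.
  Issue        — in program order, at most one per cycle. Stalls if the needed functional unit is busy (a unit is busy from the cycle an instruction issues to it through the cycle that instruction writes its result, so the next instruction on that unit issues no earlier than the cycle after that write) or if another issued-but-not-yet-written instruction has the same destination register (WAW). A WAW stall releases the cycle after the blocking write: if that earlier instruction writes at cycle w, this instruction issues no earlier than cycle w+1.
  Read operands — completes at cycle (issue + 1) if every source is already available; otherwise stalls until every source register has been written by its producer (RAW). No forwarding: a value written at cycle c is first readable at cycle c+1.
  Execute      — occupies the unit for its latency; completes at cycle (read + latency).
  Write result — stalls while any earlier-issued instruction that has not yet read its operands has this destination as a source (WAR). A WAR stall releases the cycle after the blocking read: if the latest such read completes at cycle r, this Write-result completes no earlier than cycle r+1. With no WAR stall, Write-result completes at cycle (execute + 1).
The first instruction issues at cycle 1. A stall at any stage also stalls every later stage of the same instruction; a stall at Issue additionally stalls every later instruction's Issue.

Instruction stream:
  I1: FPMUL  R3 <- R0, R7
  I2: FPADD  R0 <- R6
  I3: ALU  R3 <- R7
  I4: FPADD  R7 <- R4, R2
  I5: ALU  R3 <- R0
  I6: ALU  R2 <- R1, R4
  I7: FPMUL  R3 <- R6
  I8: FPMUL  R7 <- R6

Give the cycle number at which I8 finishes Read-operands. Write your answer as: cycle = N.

cycle = 27

1) issue 1, read 2, done 7, write 8
2) issue 2, read 3, done 6, write 7
3) issue 9, read 10, done 11, write 12  <WAW R3: wait I1 write@8>
4) issue 10, read 11, done 14, write 15
5) issue 13, read 14, done 15, write 16  <struct: ALU busy until I3 writes@12>
6) issue 17, read 18, done 19, write 20  <struct: ALU busy until I5 writes@16>
7) issue 18, read 19, done 24, write 25
8) issue 26, read 27, done 32, write 33  <struct: FPMUL busy until I7 writes@25>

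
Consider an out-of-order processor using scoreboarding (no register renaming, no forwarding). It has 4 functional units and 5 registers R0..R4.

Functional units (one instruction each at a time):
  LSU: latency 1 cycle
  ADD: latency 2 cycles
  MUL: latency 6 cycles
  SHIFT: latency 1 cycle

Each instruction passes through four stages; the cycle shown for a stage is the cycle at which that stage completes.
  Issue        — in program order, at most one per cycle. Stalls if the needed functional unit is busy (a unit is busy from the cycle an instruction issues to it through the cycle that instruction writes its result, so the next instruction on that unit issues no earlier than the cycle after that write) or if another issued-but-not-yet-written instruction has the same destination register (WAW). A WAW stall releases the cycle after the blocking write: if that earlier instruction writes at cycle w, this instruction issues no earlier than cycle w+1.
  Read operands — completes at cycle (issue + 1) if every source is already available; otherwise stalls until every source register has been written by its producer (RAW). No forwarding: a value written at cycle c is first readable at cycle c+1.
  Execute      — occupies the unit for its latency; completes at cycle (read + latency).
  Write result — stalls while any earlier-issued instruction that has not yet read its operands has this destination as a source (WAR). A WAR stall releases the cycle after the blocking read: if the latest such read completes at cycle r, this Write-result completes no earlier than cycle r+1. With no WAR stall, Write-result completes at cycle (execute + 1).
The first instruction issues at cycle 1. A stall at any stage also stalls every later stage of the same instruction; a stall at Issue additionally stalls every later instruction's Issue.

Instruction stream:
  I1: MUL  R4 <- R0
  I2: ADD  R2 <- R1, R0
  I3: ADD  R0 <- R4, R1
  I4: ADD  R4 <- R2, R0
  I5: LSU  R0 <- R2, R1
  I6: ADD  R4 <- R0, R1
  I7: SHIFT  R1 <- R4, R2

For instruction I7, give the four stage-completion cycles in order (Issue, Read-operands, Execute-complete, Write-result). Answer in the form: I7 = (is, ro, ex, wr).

I7 = (20, 24, 25, 26)

I1  is:1  ro:2  ex:8  wr:9
I2  is:2  ro:3  ex:5  wr:6
I3  is:7  ro:10  ex:12  wr:13  — struct: ADD busy until I2 writes@6, RAW R4: wait I1 write@9
I4  is:14  ro:15  ex:17  wr:18  — struct: ADD busy until I3 writes@13
I5  is:15  ro:16  ex:17  wr:18
I6  is:19  ro:20  ex:22  wr:23  — struct: ADD busy until I4 writes@18
I7  is:20  ro:24  ex:25  wr:26  — RAW R4: wait I6 write@23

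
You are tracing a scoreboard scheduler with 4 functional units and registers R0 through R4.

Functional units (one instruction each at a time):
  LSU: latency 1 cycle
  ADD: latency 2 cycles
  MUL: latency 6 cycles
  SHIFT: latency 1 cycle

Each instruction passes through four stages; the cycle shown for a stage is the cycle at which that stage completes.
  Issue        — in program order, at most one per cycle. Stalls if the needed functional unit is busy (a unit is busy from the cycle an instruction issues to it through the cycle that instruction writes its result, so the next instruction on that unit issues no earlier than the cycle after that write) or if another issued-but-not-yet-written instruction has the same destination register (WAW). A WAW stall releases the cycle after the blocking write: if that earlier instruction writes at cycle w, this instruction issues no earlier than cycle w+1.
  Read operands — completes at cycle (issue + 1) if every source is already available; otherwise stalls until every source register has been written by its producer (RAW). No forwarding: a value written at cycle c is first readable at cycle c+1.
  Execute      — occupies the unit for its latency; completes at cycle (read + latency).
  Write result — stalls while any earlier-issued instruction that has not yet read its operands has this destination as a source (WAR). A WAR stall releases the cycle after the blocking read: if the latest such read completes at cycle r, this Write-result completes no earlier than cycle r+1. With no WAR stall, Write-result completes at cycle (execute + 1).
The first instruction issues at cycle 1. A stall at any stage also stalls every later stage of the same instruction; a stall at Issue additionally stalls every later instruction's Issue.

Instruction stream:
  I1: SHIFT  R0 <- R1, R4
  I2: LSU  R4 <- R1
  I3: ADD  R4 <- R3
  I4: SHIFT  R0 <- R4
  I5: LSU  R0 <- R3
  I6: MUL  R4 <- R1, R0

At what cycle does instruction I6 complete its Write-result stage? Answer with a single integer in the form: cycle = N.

cycle 1: I1→SHIFT
cycle 2: I1 RO, I2→LSU
cycle 3: I1 EX, I2 RO
cycle 4: I1 WR R0, I2 EX
cycle 5: I2 WR R4
cycle 6: I3→ADD
cycle 7: I3 RO, I4→SHIFT
cycle 9: I3 EX
cycle 10: I3 WR R4
cycle 11: I4 RO
cycle 12: I4 EX
cycle 13: I4 WR R0
cycle 14: I5→LSU
cycle 15: I5 RO, I6→MUL
cycle 16: I5 EX
cycle 17: I5 WR R0
cycle 18: I6 RO
cycle 24: I6 EX
cycle 25: I6 WR R4

cycle = 25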